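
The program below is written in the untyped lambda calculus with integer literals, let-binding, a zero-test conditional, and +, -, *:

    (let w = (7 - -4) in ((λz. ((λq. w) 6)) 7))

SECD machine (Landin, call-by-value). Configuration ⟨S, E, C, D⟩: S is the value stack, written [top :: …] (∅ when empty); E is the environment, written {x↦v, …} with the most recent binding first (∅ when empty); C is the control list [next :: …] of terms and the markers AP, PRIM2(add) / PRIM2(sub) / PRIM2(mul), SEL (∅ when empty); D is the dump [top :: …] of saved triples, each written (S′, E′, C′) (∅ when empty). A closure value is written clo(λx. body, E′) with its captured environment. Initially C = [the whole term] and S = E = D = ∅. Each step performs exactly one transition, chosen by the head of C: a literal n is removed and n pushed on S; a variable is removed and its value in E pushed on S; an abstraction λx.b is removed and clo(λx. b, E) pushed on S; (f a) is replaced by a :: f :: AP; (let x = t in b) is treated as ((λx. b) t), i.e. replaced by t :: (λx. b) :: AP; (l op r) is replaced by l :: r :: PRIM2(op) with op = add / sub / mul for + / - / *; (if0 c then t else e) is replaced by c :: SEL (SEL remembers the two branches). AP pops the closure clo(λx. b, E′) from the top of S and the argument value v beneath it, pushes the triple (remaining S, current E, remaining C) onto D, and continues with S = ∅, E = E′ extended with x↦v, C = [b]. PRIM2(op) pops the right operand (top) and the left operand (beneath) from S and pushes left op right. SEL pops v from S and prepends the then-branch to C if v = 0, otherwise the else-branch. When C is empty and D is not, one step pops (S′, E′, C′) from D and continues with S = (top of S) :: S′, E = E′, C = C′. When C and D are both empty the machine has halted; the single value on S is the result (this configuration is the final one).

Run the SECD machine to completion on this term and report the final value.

Answer: 11

Execution trace:
step 0: <S=∅, E=∅, C=[(let w = (7 - -4) in ((λz. ((λq. w) 6)) 7))], D=∅>
step 1: <S=∅, E=∅, C=[(7 - -4) :: (λw. ((λz. ((λq. w) 6)) 7)) :: AP], D=∅>
step 2: <S=∅, E=∅, C=[7 :: -4 :: PRIM2(sub) :: (λw. ((λz. ((λq. w) 6)) 7)) :: AP], D=∅>
step 3: <S=[7], E=∅, C=[-4 :: PRIM2(sub) :: (λw. ((λz. ((λq. w) 6)) 7)) :: AP], D=∅>
step 4: <S=[-4 :: 7], E=∅, C=[PRIM2(sub) :: (λw. ((λz. ((λq. w) 6)) 7)) :: AP], D=∅>
step 5: <S=[11], E=∅, C=[(λw. ((λz. ((λq. w) 6)) 7)) :: AP], D=∅>
step 6: <S=[clo(λw. ((λz. ((λq. w) 6)) 7), ∅) :: 11], E=∅, C=[AP], D=∅>
step 7: <S=∅, E={w↦11}, C=[((λz. ((λq. w) 6)) 7)], D=[(∅, ∅, ∅)]>
step 8: <S=∅, E={w↦11}, C=[7 :: (λz. ((λq. w) 6)) :: AP], D=[(∅, ∅, ∅)]>
step 9: <S=[7], E={w↦11}, C=[(λz. ((λq. w) 6)) :: AP], D=[(∅, ∅, ∅)]>
step 10: <S=[clo(λz. ((λq. w) 6), {w↦11}) :: 7], E={w↦11}, C=[AP], D=[(∅, ∅, ∅)]>
step 11: <S=∅, E={z↦7, w↦11}, C=[((λq. w) 6)], D=[(∅, {w↦11}, ∅) :: (∅, ∅, ∅)]>
step 12: <S=∅, E={z↦7, w↦11}, C=[6 :: (λq. w) :: AP], D=[(∅, {w↦11}, ∅) :: (∅, ∅, ∅)]>
step 13: <S=[6], E={z↦7, w↦11}, C=[(λq. w) :: AP], D=[(∅, {w↦11}, ∅) :: (∅, ∅, ∅)]>
step 14: <S=[clo(λq. w, {z↦7, w↦11}) :: 6], E={z↦7, w↦11}, C=[AP], D=[(∅, {w↦11}, ∅) :: (∅, ∅, ∅)]>
step 15: <S=∅, E={q↦6, z↦7, w↦11}, C=[w], D=[(∅, {z↦7, w↦11}, ∅) :: (∅, {w↦11}, ∅) :: (∅, ∅, ∅)]>
step 16: <S=[11], E={q↦6, z↦7, w↦11}, C=∅, D=[(∅, {z↦7, w↦11}, ∅) :: (∅, {w↦11}, ∅) :: (∅, ∅, ∅)]>
step 17: <S=[11], E={z↦7, w↦11}, C=∅, D=[(∅, {w↦11}, ∅) :: (∅, ∅, ∅)]>
step 18: <S=[11], E={w↦11}, C=∅, D=[(∅, ∅, ∅)]>
step 19: <S=[11], E=∅, C=∅, D=∅>
→ final value 11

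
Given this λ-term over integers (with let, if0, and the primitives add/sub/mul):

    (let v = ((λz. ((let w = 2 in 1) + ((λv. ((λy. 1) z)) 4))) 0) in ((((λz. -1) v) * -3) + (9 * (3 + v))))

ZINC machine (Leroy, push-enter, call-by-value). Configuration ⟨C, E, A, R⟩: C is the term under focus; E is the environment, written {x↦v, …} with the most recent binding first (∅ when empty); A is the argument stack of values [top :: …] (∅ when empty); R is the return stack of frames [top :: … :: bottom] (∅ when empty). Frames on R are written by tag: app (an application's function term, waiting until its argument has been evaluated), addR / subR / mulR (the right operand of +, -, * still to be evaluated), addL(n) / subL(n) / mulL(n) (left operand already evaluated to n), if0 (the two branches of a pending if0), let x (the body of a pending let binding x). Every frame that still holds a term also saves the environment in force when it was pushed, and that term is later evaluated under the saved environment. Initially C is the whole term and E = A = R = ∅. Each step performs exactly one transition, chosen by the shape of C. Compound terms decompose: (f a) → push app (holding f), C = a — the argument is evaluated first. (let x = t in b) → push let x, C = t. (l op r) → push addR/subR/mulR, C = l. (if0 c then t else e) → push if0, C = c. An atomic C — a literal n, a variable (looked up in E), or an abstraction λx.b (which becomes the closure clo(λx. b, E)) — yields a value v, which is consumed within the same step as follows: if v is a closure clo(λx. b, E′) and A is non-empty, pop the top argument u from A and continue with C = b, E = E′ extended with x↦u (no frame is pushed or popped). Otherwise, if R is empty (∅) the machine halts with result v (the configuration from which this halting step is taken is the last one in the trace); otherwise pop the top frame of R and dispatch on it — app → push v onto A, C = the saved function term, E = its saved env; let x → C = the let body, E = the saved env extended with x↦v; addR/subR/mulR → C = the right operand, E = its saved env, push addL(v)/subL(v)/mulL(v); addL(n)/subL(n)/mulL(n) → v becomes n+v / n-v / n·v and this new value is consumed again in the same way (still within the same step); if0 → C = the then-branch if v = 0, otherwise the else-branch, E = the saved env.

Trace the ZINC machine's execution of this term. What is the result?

Answer: 48

Machine steps:
0. [C=(let v = ((λz. ((let w = 2 in 1) + ((λv. ((λy. 1) z)) 4))) 0) in ((((λz. -1) v) * -3) + (9 * (3 + v)))) | E=∅ | A=∅ | R=∅]
1. [C=((λz. ((let w = 2 in 1) + ((λv. ((λy. 1) z)) 4))) 0) | E=∅ | A=∅ | R=[let v]]
2. [C=0 | E=∅ | A=∅ | R=[app :: let v]]
3. [C=(λz. ((let w = 2 in 1) + ((λv. ((λy. 1) z)) 4))) | E=∅ | A=[0] | R=[let v]]
4. [C=((let w = 2 in 1) + ((λv. ((λy. 1) z)) 4)) | E={z↦0} | A=∅ | R=[let v]]
5. [C=(let w = 2 in 1) | E={z↦0} | A=∅ | R=[addR :: let v]]
6. [C=2 | E={z↦0} | A=∅ | R=[let w :: addR :: let v]]
7. [C=1 | E={w↦2, z↦0} | A=∅ | R=[addR :: let v]]
8. [C=((λv. ((λy. 1) z)) 4) | E={z↦0} | A=∅ | R=[addL(1) :: let v]]
9. [C=4 | E={z↦0} | A=∅ | R=[app :: addL(1) :: let v]]
10. [C=(λv. ((λy. 1) z)) | E={z↦0} | A=[4] | R=[addL(1) :: let v]]
11. [C=((λy. 1) z) | E={v↦4, z↦0} | A=∅ | R=[addL(1) :: let v]]
12. [C=z | E={v↦4, z↦0} | A=∅ | R=[app :: addL(1) :: let v]]
13. [C=(λy. 1) | E={v↦4, z↦0} | A=[0] | R=[addL(1) :: let v]]
14. [C=1 | E={y↦0, v↦4, z↦0} | A=∅ | R=[addL(1) :: let v]]
15. [C=((((λz. -1) v) * -3) + (9 * (3 + v))) | E={v↦2} | A=∅ | R=∅]
16. [C=(((λz. -1) v) * -3) | E={v↦2} | A=∅ | R=[addR]]
17. [C=((λz. -1) v) | E={v↦2} | A=∅ | R=[mulR :: addR]]
18. [C=v | E={v↦2} | A=∅ | R=[app :: mulR :: addR]]
19. [C=(λz. -1) | E={v↦2} | A=[2] | R=[mulR :: addR]]
20. [C=-1 | E={z↦2, v↦2} | A=∅ | R=[mulR :: addR]]
21. [C=-3 | E={v↦2} | A=∅ | R=[mulL(-1) :: addR]]
22. [C=(9 * (3 + v)) | E={v↦2} | A=∅ | R=[addL(3)]]
23. [C=9 | E={v↦2} | A=∅ | R=[mulR :: addL(3)]]
24. [C=(3 + v) | E={v↦2} | A=∅ | R=[mulL(9) :: addL(3)]]
25. [C=3 | E={v↦2} | A=∅ | R=[addR :: mulL(9) :: addL(3)]]
26. [C=v | E={v↦2} | A=∅ | R=[addL(3) :: mulL(9) :: addL(3)]]
→ final value 48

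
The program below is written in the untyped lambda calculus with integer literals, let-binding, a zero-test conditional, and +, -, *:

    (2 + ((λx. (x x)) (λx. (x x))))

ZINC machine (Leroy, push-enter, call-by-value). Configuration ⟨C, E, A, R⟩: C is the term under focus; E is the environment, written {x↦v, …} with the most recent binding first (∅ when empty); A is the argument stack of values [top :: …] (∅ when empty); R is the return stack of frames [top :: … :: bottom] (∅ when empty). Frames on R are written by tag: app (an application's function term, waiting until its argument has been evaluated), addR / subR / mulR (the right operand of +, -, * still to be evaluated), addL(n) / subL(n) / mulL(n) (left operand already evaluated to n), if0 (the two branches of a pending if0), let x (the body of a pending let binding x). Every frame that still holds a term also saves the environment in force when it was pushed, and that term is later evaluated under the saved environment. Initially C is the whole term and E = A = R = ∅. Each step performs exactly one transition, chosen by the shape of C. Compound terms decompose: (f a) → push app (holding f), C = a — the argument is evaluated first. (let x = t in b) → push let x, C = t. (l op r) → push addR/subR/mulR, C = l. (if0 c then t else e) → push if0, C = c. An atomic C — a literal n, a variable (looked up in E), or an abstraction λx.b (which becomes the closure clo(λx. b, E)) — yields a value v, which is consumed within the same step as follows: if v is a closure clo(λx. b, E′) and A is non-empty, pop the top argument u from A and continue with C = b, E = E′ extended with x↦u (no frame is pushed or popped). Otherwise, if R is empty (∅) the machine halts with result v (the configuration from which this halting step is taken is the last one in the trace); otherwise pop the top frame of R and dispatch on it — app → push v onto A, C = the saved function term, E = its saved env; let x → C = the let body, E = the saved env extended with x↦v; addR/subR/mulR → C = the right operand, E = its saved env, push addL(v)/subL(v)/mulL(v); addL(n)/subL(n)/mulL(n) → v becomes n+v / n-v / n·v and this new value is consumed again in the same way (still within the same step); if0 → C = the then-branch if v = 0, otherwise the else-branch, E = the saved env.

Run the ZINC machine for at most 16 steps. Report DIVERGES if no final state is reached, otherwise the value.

Answer: DIVERGES (no final state within 16 steps)

Execution trace:
[0] ⟨C=(2 + ((λx. (x x)) (λx. (x x)))); E=∅; A=∅; R=∅⟩
[1] ⟨C=2; E=∅; A=∅; R=[addR]⟩
[2] ⟨C=((λx. (x x)) (λx. (x x))); E=∅; A=∅; R=[addL(2)]⟩
[3] ⟨C=(λx. (x x)); E=∅; A=∅; R=[app :: addL(2)]⟩
[4] ⟨C=(λx. (x x)); E=∅; A=[clo(λx. (x x), ∅)]; R=[addL(2)]⟩
[5] ⟨C=(x x); E={x↦clo(λx. (x x), ∅)}; A=∅; R=[addL(2)]⟩
[6] ⟨C=x; E={x↦clo(λx. (x x), ∅)}; A=∅; R=[app :: addL(2)]⟩
[7] ⟨C=x; E={x↦clo(λx. (x x), ∅)}; A=[clo(λx. (x x), ∅)]; R=[addL(2)]⟩
… configuration repeats with period 3 (steps 5–7 recur indefinitely) …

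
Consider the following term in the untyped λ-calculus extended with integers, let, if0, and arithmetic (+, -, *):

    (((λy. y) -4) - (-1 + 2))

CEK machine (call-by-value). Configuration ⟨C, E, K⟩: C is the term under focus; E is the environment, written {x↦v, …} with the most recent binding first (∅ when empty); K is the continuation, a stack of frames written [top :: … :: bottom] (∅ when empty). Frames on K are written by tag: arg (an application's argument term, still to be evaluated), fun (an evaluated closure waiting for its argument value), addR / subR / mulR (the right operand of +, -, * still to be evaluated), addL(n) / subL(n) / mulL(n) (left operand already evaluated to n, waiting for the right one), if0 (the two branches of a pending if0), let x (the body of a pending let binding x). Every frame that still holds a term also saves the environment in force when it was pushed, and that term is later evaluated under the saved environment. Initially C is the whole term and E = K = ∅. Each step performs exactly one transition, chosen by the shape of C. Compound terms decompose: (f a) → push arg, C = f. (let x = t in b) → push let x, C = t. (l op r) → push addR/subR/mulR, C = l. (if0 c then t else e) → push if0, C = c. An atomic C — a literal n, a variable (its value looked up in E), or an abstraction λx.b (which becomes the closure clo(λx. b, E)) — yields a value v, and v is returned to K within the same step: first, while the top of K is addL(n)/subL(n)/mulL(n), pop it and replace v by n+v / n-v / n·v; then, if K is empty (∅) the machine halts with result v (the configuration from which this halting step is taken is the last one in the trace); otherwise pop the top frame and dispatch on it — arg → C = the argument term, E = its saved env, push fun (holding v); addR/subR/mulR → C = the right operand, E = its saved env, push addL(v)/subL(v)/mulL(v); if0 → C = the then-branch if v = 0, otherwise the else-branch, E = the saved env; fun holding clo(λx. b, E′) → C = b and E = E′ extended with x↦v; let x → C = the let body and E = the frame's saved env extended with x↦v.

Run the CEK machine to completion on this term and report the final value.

Answer: -5

Machine steps:
t=0: ⟨C=(((λy. y) -4) - (-1 + 2)); E=∅; K=∅⟩
t=1: ⟨C=((λy. y) -4); E=∅; K=[subR]⟩
t=2: ⟨C=(λy. y); E=∅; K=[arg :: subR]⟩
t=3: ⟨C=-4; E=∅; K=[fun :: subR]⟩
t=4: ⟨C=y; E={y↦-4}; K=[subR]⟩
t=5: ⟨C=(-1 + 2); E=∅; K=[subL(-4)]⟩
t=6: ⟨C=-1; E=∅; K=[addR :: subL(-4)]⟩
t=7: ⟨C=2; E=∅; K=[addL(-1) :: subL(-4)]⟩
→ final value -5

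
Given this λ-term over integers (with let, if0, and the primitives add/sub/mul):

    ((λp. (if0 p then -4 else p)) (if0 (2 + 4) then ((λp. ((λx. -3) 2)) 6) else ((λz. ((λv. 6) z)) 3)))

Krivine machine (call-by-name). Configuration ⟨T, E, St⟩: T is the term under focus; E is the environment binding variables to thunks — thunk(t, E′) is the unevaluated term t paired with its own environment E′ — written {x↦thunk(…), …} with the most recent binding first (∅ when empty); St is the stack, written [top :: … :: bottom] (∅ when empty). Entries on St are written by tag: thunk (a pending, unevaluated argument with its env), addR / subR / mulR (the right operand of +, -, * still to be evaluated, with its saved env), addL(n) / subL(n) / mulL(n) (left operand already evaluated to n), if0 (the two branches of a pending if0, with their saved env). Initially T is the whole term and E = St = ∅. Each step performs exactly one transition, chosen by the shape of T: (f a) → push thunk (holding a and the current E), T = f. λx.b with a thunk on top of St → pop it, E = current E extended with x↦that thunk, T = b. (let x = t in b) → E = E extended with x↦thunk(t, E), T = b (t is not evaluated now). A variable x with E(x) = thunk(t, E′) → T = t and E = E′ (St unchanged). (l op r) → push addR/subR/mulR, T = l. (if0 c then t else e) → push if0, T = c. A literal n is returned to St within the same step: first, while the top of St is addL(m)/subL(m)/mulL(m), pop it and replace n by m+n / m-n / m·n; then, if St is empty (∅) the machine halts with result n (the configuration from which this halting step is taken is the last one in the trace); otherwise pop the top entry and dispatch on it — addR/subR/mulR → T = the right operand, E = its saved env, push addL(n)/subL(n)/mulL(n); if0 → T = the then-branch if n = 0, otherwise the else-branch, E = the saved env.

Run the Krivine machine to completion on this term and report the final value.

Answer: 6

Derivation:
t=0: [T=((λp. (if0 p then -4 else p)) (if0 (2 + 4) then ((λp. ((λx. -3) 2)) 6) else ((λz. ((λv. 6) z)) 3))) | E=∅ | St=∅]
t=1: [T=(λp. (if0 p then -4 else p)) | E=∅ | St=[thunk]]
t=2: [T=(if0 p then -4 else p) | E={p↦thunk((if0 (2 + 4) then ((λp. ((λx. -3) 2)) 6) else ((λz. ((λv. 6) z)) 3)), ∅)} | St=∅]
t=3: [T=p | E={p↦thunk((if0 (2 + 4) then ((λp. ((λx. -3) 2)) 6) else ((λz. ((λv. 6) z)) 3)), ∅)} | St=[if0]]
t=4: [T=(if0 (2 + 4) then ((λp. ((λx. -3) 2)) 6) else ((λz. ((λv. 6) z)) 3)) | E=∅ | St=[if0]]
t=5: [T=(2 + 4) | E=∅ | St=[if0 :: if0]]
t=6: [T=2 | E=∅ | St=[addR :: if0 :: if0]]
t=7: [T=4 | E=∅ | St=[addL(2) :: if0 :: if0]]
t=8: [T=((λz. ((λv. 6) z)) 3) | E=∅ | St=[if0]]
t=9: [T=(λz. ((λv. 6) z)) | E=∅ | St=[thunk :: if0]]
t=10: [T=((λv. 6) z) | E={z↦thunk(3, ∅)} | St=[if0]]
t=11: [T=(λv. 6) | E={z↦thunk(3, ∅)} | St=[thunk :: if0]]
t=12: [T=6 | E={v↦thunk(z, {z↦thunk(3, ∅)}), z↦thunk(3, ∅)} | St=[if0]]
t=13: [T=p | E={p↦thunk((if0 (2 + 4) then ((λp. ((λx. -3) 2)) 6) else ((λz. ((λv. 6) z)) 3)), ∅)} | St=∅]
t=14: [T=(if0 (2 + 4) then ((λp. ((λx. -3) 2)) 6) else ((λz. ((λv. 6) z)) 3)) | E=∅ | St=∅]
t=15: [T=(2 + 4) | E=∅ | St=[if0]]
t=16: [T=2 | E=∅ | St=[addR :: if0]]
t=17: [T=4 | E=∅ | St=[addL(2) :: if0]]
t=18: [T=((λz. ((λv. 6) z)) 3) | E=∅ | St=∅]
t=19: [T=(λz. ((λv. 6) z)) | E=∅ | St=[thunk]]
t=20: [T=((λv. 6) z) | E={z↦thunk(3, ∅)} | St=∅]
t=21: [T=(λv. 6) | E={z↦thunk(3, ∅)} | St=[thunk]]
t=22: [T=6 | E={v↦thunk(z, {z↦thunk(3, ∅)}), z↦thunk(3, ∅)} | St=∅]
→ final value 6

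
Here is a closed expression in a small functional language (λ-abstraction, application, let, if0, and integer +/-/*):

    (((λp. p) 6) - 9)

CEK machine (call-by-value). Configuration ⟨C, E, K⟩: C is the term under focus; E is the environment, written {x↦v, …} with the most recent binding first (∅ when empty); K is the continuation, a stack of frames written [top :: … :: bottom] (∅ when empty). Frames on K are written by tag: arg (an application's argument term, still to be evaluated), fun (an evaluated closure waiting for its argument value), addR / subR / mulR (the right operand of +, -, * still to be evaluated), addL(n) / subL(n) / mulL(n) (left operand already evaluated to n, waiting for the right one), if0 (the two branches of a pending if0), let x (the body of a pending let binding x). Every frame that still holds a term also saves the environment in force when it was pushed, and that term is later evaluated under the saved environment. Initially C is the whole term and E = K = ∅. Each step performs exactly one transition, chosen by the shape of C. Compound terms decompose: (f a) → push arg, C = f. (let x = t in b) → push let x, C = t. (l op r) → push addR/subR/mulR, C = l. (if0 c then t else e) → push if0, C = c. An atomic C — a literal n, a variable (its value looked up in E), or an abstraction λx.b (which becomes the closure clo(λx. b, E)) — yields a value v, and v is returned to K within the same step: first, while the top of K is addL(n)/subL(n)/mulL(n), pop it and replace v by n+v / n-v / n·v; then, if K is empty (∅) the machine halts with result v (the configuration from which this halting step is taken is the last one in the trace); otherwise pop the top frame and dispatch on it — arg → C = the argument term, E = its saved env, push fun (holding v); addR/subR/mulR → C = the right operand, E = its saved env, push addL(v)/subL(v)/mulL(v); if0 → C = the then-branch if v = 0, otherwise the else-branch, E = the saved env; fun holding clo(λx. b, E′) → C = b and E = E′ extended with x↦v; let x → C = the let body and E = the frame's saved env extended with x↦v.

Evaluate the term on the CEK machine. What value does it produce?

t=0: ⟨C=(((λp. p) 6) - 9); E=∅; K=∅⟩
t=1: ⟨C=((λp. p) 6); E=∅; K=[subR]⟩
t=2: ⟨C=(λp. p); E=∅; K=[arg :: subR]⟩
t=3: ⟨C=6; E=∅; K=[fun :: subR]⟩
t=4: ⟨C=p; E={p↦6}; K=[subR]⟩
t=5: ⟨C=9; E=∅; K=[subL(6)]⟩
→ final value -3

Answer: -3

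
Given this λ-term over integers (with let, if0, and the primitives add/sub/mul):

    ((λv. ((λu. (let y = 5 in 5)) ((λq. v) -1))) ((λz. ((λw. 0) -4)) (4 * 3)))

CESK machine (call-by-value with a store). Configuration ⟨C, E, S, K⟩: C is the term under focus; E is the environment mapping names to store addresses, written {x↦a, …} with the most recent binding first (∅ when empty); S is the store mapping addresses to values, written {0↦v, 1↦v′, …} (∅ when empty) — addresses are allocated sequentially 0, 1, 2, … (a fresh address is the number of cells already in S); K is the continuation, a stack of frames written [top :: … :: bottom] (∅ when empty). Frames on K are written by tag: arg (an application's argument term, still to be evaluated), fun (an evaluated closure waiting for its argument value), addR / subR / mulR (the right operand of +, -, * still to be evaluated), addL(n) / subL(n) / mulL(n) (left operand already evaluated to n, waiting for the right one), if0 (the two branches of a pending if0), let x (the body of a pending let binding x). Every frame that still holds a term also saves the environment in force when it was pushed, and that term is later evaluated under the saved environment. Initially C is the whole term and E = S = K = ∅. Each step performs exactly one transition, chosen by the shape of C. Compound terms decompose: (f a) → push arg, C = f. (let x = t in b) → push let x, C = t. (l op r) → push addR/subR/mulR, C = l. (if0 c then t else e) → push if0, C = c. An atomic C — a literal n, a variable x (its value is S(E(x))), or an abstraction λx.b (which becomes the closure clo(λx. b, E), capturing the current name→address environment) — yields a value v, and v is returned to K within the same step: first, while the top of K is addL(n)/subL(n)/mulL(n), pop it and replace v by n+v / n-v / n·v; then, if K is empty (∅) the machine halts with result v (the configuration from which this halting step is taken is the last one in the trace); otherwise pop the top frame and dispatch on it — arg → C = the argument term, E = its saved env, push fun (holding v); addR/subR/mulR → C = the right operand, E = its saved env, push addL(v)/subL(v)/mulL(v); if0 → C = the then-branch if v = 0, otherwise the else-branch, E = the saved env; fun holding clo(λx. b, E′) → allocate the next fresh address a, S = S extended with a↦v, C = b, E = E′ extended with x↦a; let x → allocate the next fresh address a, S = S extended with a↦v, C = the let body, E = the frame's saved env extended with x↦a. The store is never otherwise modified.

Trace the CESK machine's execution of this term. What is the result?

Answer: 5

Derivation:
[0] ⟨C=((λv. ((λu. (let y = 5 in 5)) ((λq. v) -1))) ((λz. ((λw. 0) -4)) (4 * 3))); E=∅; S=∅; K=∅⟩
[1] ⟨C=(λv. ((λu. (let y = 5 in 5)) ((λq. v) -1))); E=∅; S=∅; K=[arg]⟩
[2] ⟨C=((λz. ((λw. 0) -4)) (4 * 3)); E=∅; S=∅; K=[fun]⟩
[3] ⟨C=(λz. ((λw. 0) -4)); E=∅; S=∅; K=[arg :: fun]⟩
[4] ⟨C=(4 * 3); E=∅; S=∅; K=[fun :: fun]⟩
[5] ⟨C=4; E=∅; S=∅; K=[mulR :: fun :: fun]⟩
[6] ⟨C=3; E=∅; S=∅; K=[mulL(4) :: fun :: fun]⟩
[7] ⟨C=((λw. 0) -4); E={z↦0}; S={0↦12}; K=[fun]⟩
[8] ⟨C=(λw. 0); E={z↦0}; S={0↦12}; K=[arg :: fun]⟩
[9] ⟨C=-4; E={z↦0}; S={0↦12}; K=[fun :: fun]⟩
[10] ⟨C=0; E={w↦1, z↦0}; S={0↦12, 1↦-4}; K=[fun]⟩
[11] ⟨C=((λu. (let y = 5 in 5)) ((λq. v) -1)); E={v↦2}; S={0↦12, 1↦-4, 2↦0}; K=∅⟩
[12] ⟨C=(λu. (let y = 5 in 5)); E={v↦2}; S={0↦12, 1↦-4, 2↦0}; K=[arg]⟩
[13] ⟨C=((λq. v) -1); E={v↦2}; S={0↦12, 1↦-4, 2↦0}; K=[fun]⟩
[14] ⟨C=(λq. v); E={v↦2}; S={0↦12, 1↦-4, 2↦0}; K=[arg :: fun]⟩
[15] ⟨C=-1; E={v↦2}; S={0↦12, 1↦-4, 2↦0}; K=[fun :: fun]⟩
[16] ⟨C=v; E={q↦3, v↦2}; S={0↦12, 1↦-4, 2↦0, 3↦-1}; K=[fun]⟩
[17] ⟨C=(let y = 5 in 5); E={u↦4, v↦2}; S={0↦12, 1↦-4, 2↦0, 3↦-1, 4↦0}; K=∅⟩
[18] ⟨C=5; E={u↦4, v↦2}; S={0↦12, 1↦-4, 2↦0, 3↦-1, 4↦0}; K=[let y]⟩
[19] ⟨C=5; E={y↦5, u↦4, v↦2}; S={0↦12, 1↦-4, 2↦0, 3↦-1, 4↦0, 5↦5}; K=∅⟩
→ final value 5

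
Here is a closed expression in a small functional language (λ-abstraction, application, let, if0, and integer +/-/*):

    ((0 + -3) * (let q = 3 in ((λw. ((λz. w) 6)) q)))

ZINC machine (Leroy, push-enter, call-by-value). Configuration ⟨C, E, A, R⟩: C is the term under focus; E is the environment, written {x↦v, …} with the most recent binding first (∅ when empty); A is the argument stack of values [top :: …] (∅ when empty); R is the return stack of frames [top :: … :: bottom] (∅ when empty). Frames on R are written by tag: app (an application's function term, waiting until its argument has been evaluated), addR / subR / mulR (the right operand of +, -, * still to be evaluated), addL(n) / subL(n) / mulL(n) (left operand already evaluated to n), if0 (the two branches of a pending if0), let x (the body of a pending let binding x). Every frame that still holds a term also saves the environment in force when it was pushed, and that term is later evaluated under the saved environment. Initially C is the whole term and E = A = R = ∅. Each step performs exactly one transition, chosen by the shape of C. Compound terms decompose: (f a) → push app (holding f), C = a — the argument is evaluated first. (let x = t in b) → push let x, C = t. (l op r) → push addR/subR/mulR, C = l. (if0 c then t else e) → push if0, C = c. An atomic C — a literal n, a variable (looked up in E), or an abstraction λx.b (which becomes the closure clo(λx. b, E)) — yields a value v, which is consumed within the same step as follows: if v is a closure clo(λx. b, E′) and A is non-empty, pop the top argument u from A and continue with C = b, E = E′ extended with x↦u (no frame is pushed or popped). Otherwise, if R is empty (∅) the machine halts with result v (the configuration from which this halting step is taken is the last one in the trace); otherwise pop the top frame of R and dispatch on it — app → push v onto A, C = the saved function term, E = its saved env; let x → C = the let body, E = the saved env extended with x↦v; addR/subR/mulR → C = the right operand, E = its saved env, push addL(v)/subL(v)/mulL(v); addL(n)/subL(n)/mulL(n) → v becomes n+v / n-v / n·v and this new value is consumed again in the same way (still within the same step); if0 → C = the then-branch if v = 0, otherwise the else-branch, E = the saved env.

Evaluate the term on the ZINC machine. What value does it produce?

step 0: <C=((0 + -3) * (let q = 3 in ((λw. ((λz. w) 6)) q))), E=∅, A=∅, R=∅>
step 1: <C=(0 + -3), E=∅, A=∅, R=[mulR]>
step 2: <C=0, E=∅, A=∅, R=[addR :: mulR]>
step 3: <C=-3, E=∅, A=∅, R=[addL(0) :: mulR]>
step 4: <C=(let q = 3 in ((λw. ((λz. w) 6)) q)), E=∅, A=∅, R=[mulL(-3)]>
step 5: <C=3, E=∅, A=∅, R=[let q :: mulL(-3)]>
step 6: <C=((λw. ((λz. w) 6)) q), E={q↦3}, A=∅, R=[mulL(-3)]>
step 7: <C=q, E={q↦3}, A=∅, R=[app :: mulL(-3)]>
step 8: <C=(λw. ((λz. w) 6)), E={q↦3}, A=[3], R=[mulL(-3)]>
step 9: <C=((λz. w) 6), E={w↦3, q↦3}, A=∅, R=[mulL(-3)]>
step 10: <C=6, E={w↦3, q↦3}, A=∅, R=[app :: mulL(-3)]>
step 11: <C=(λz. w), E={w↦3, q↦3}, A=[6], R=[mulL(-3)]>
step 12: <C=w, E={z↦6, w↦3, q↦3}, A=∅, R=[mulL(-3)]>
→ final value -9

Answer: -9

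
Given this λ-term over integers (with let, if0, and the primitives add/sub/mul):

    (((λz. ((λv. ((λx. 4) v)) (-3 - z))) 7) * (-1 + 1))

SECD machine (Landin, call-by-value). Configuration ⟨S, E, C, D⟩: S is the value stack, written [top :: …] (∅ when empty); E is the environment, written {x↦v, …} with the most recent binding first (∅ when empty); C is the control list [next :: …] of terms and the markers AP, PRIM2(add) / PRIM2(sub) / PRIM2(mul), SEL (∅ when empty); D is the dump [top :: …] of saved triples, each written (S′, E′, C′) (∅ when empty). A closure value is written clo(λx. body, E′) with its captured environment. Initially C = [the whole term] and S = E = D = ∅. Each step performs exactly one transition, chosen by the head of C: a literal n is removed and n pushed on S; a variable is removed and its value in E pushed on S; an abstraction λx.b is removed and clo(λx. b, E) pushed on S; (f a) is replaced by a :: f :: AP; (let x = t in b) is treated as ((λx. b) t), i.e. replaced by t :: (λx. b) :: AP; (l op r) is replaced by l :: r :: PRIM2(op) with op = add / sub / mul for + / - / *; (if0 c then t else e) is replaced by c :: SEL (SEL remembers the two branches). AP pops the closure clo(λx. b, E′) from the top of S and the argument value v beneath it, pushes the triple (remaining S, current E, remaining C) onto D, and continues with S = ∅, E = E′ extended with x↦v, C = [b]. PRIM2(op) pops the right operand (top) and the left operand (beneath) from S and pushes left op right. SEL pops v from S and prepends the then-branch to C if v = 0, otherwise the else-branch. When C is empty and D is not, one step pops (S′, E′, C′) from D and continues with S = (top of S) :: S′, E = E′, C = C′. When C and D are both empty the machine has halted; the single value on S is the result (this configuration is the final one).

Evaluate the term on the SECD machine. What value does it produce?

0. ⟨S=∅; E=∅; C=[(((λz. ((λv. ((λx. 4) v)) (-3 - z))) 7) * (-1 + 1))]; D=∅⟩
1. ⟨S=∅; E=∅; C=[((λz. ((λv. ((λx. 4) v)) (-3 - z))) 7) :: (-1 + 1) :: PRIM2(mul)]; D=∅⟩
2. ⟨S=∅; E=∅; C=[7 :: (λz. ((λv. ((λx. 4) v)) (-3 - z))) :: AP :: (-1 + 1) :: PRIM2(mul)]; D=∅⟩
3. ⟨S=[7]; E=∅; C=[(λz. ((λv. ((λx. 4) v)) (-3 - z))) :: AP :: (-1 + 1) :: PRIM2(mul)]; D=∅⟩
4. ⟨S=[clo(λz. ((λv. ((λx. 4) v)) (-3 - z)), ∅) :: 7]; E=∅; C=[AP :: (-1 + 1) :: PRIM2(mul)]; D=∅⟩
5. ⟨S=∅; E={z↦7}; C=[((λv. ((λx. 4) v)) (-3 - z))]; D=[(∅, ∅, [(-1 + 1) :: PRIM2(mul)])]⟩
6. ⟨S=∅; E={z↦7}; C=[(-3 - z) :: (λv. ((λx. 4) v)) :: AP]; D=[(∅, ∅, [(-1 + 1) :: PRIM2(mul)])]⟩
7. ⟨S=∅; E={z↦7}; C=[-3 :: z :: PRIM2(sub) :: (λv. ((λx. 4) v)) :: AP]; D=[(∅, ∅, [(-1 + 1) :: PRIM2(mul)])]⟩
8. ⟨S=[-3]; E={z↦7}; C=[z :: PRIM2(sub) :: (λv. ((λx. 4) v)) :: AP]; D=[(∅, ∅, [(-1 + 1) :: PRIM2(mul)])]⟩
9. ⟨S=[7 :: -3]; E={z↦7}; C=[PRIM2(sub) :: (λv. ((λx. 4) v)) :: AP]; D=[(∅, ∅, [(-1 + 1) :: PRIM2(mul)])]⟩
10. ⟨S=[-10]; E={z↦7}; C=[(λv. ((λx. 4) v)) :: AP]; D=[(∅, ∅, [(-1 + 1) :: PRIM2(mul)])]⟩
11. ⟨S=[clo(λv. ((λx. 4) v), {z↦7}) :: -10]; E={z↦7}; C=[AP]; D=[(∅, ∅, [(-1 + 1) :: PRIM2(mul)])]⟩
12. ⟨S=∅; E={v↦-10, z↦7}; C=[((λx. 4) v)]; D=[(∅, {z↦7}, ∅) :: (∅, ∅, [(-1 + 1) :: PRIM2(mul)])]⟩
13. ⟨S=∅; E={v↦-10, z↦7}; C=[v :: (λx. 4) :: AP]; D=[(∅, {z↦7}, ∅) :: (∅, ∅, [(-1 + 1) :: PRIM2(mul)])]⟩
14. ⟨S=[-10]; E={v↦-10, z↦7}; C=[(λx. 4) :: AP]; D=[(∅, {z↦7}, ∅) :: (∅, ∅, [(-1 + 1) :: PRIM2(mul)])]⟩
15. ⟨S=[clo(λx. 4, {v↦-10, z↦7}) :: -10]; E={v↦-10, z↦7}; C=[AP]; D=[(∅, {z↦7}, ∅) :: (∅, ∅, [(-1 + 1) :: PRIM2(mul)])]⟩
16. ⟨S=∅; E={x↦-10, v↦-10, z↦7}; C=[4]; D=[(∅, {v↦-10, z↦7}, ∅) :: (∅, {z↦7}, ∅) :: (∅, ∅, [(-1 + 1) :: PRIM2(mul)])]⟩
17. ⟨S=[4]; E={x↦-10, v↦-10, z↦7}; C=∅; D=[(∅, {v↦-10, z↦7}, ∅) :: (∅, {z↦7}, ∅) :: (∅, ∅, [(-1 + 1) :: PRIM2(mul)])]⟩
18. ⟨S=[4]; E={v↦-10, z↦7}; C=∅; D=[(∅, {z↦7}, ∅) :: (∅, ∅, [(-1 + 1) :: PRIM2(mul)])]⟩
19. ⟨S=[4]; E={z↦7}; C=∅; D=[(∅, ∅, [(-1 + 1) :: PRIM2(mul)])]⟩
20. ⟨S=[4]; E=∅; C=[(-1 + 1) :: PRIM2(mul)]; D=∅⟩
21. ⟨S=[4]; E=∅; C=[-1 :: 1 :: PRIM2(add) :: PRIM2(mul)]; D=∅⟩
22. ⟨S=[-1 :: 4]; E=∅; C=[1 :: PRIM2(add) :: PRIM2(mul)]; D=∅⟩
23. ⟨S=[1 :: -1 :: 4]; E=∅; C=[PRIM2(add) :: PRIM2(mul)]; D=∅⟩
24. ⟨S=[0 :: 4]; E=∅; C=[PRIM2(mul)]; D=∅⟩
25. ⟨S=[0]; E=∅; C=∅; D=∅⟩
→ final value 0

Answer: 0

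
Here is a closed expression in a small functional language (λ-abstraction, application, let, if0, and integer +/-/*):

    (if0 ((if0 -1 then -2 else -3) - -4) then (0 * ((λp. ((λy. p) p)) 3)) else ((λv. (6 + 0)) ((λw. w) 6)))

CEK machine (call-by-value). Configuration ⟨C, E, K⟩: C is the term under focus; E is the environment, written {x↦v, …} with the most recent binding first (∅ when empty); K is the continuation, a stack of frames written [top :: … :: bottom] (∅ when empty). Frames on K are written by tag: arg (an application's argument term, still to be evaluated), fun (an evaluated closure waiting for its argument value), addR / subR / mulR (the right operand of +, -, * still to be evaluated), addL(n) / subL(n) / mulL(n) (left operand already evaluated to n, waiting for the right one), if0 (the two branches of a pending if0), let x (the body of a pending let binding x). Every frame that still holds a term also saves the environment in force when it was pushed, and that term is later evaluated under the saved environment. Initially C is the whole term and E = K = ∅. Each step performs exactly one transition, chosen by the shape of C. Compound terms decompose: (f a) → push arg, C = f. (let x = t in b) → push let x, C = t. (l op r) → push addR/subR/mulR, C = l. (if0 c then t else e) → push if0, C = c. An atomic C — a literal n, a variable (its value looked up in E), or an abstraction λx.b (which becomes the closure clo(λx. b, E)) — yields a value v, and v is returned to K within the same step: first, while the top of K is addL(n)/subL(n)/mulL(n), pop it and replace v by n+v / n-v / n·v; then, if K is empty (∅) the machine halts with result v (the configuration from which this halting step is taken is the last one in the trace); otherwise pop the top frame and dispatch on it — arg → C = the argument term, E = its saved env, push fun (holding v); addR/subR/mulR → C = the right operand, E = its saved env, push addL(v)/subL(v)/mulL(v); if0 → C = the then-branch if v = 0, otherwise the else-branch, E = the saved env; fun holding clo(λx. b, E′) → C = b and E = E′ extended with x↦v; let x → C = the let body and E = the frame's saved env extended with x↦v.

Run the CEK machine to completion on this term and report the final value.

0. <C=(if0 ((if0 -1 then -2 else -3) - -4) then (0 * ((λp. ((λy. p) p)) 3)) else ((λv. (6 + 0)) ((λw. w) 6))), E=∅, K=∅>
1. <C=((if0 -1 then -2 else -3) - -4), E=∅, K=[if0]>
2. <C=(if0 -1 then -2 else -3), E=∅, K=[subR :: if0]>
3. <C=-1, E=∅, K=[if0 :: subR :: if0]>
4. <C=-3, E=∅, K=[subR :: if0]>
5. <C=-4, E=∅, K=[subL(-3) :: if0]>
6. <C=((λv. (6 + 0)) ((λw. w) 6)), E=∅, K=∅>
7. <C=(λv. (6 + 0)), E=∅, K=[arg]>
8. <C=((λw. w) 6), E=∅, K=[fun]>
9. <C=(λw. w), E=∅, K=[arg :: fun]>
10. <C=6, E=∅, K=[fun :: fun]>
11. <C=w, E={w↦6}, K=[fun]>
12. <C=(6 + 0), E={v↦6}, K=∅>
13. <C=6, E={v↦6}, K=[addR]>
14. <C=0, E={v↦6}, K=[addL(6)]>
→ final value 6

Answer: 6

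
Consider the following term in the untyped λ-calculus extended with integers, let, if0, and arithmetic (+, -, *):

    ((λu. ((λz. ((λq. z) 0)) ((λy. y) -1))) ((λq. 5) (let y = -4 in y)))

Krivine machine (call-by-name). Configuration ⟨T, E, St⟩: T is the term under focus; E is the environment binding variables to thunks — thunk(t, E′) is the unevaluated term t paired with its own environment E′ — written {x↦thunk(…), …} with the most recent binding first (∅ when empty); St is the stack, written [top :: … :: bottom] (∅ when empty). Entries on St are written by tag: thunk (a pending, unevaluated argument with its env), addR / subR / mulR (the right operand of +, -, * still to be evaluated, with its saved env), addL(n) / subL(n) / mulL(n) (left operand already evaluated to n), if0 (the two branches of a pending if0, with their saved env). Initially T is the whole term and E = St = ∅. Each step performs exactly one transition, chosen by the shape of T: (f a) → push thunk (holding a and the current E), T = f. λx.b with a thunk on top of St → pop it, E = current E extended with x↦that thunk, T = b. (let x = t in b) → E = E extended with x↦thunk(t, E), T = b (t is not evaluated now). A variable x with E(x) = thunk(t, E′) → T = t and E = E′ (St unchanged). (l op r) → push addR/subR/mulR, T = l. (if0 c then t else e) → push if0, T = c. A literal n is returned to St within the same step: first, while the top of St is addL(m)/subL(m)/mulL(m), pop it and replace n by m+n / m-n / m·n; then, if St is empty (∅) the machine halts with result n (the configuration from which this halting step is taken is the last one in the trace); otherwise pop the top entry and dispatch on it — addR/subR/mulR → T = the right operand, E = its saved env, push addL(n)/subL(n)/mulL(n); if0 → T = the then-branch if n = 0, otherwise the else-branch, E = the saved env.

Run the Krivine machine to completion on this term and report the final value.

[0] ⟨T=((λu. ((λz. ((λq. z) 0)) ((λy. y) -1))) ((λq. 5) (let y = -4 in y))); E=∅; St=∅⟩
[1] ⟨T=(λu. ((λz. ((λq. z) 0)) ((λy. y) -1))); E=∅; St=[thunk]⟩
[2] ⟨T=((λz. ((λq. z) 0)) ((λy. y) -1)); E={u↦thunk(((λq. 5) (let y = -4 in y)), ∅)}; St=∅⟩
[3] ⟨T=(λz. ((λq. z) 0)); E={u↦thunk(((λq. 5) (let y = -4 in y)), ∅)}; St=[thunk]⟩
[4] ⟨T=((λq. z) 0); E={z↦thunk(((λy. y) -1), {u↦thunk(((λq. 5) (let y = -4 in y)), ∅)}), u↦thunk(((λq. 5) (let y = -4 in y)), ∅)}; St=∅⟩
[5] ⟨T=(λq. z); E={z↦thunk(((λy. y) -1), {u↦thunk(((λq. 5) (let y = -4 in y)), ∅)}), u↦thunk(((λq. 5) (let y = -4 in y)), ∅)}; St=[thunk]⟩
[6] ⟨T=z; E={q↦thunk(0, {z↦thunk(((λy. y) -1), {u↦thunk(((λq. 5) (let y = -4 in y)), ∅)}), u↦thunk(((λq. 5) (let y = -4 in y)), ∅)}), z↦thunk(((λy. y) -1), {u↦thunk(((λq. 5) (let y = -4 in y)), ∅)}), u↦thunk(((λq. 5) (let y = -4 in y)), ∅)}; St=∅⟩
[7] ⟨T=((λy. y) -1); E={u↦thunk(((λq. 5) (let y = -4 in y)), ∅)}; St=∅⟩
[8] ⟨T=(λy. y); E={u↦thunk(((λq. 5) (let y = -4 in y)), ∅)}; St=[thunk]⟩
[9] ⟨T=y; E={y↦thunk(-1, {u↦thunk(((λq. 5) (let y = -4 in y)), ∅)}), u↦thunk(((λq. 5) (let y = -4 in y)), ∅)}; St=∅⟩
[10] ⟨T=-1; E={u↦thunk(((λq. 5) (let y = -4 in y)), ∅)}; St=∅⟩
→ final value -1

Answer: -1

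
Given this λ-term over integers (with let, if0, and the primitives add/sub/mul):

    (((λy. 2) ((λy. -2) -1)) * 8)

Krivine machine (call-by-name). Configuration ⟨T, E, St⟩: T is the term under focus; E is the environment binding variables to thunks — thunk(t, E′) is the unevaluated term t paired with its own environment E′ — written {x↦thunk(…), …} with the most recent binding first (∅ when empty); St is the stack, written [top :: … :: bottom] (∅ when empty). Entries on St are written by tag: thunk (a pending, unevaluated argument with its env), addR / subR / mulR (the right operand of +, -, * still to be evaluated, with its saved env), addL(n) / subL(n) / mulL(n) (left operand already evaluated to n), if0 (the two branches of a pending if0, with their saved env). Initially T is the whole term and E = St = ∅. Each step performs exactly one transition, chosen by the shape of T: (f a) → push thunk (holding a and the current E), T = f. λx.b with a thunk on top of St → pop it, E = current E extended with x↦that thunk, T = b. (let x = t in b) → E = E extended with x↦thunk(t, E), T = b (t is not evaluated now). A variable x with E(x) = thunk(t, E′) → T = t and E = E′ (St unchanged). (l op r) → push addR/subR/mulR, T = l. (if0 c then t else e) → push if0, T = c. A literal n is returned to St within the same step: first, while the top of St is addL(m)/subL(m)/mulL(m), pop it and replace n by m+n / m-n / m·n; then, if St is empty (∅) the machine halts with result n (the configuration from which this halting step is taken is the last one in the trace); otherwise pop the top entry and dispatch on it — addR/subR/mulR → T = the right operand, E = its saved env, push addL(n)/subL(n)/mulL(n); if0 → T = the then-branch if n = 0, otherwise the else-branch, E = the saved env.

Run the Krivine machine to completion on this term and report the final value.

Answer: 16

Execution trace:
t=0: [T=(((λy. 2) ((λy. -2) -1)) * 8) | E=∅ | St=∅]
t=1: [T=((λy. 2) ((λy. -2) -1)) | E=∅ | St=[mulR]]
t=2: [T=(λy. 2) | E=∅ | St=[thunk :: mulR]]
t=3: [T=2 | E={y↦thunk(((λy. -2) -1), ∅)} | St=[mulR]]
t=4: [T=8 | E=∅ | St=[mulL(2)]]
→ final value 16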